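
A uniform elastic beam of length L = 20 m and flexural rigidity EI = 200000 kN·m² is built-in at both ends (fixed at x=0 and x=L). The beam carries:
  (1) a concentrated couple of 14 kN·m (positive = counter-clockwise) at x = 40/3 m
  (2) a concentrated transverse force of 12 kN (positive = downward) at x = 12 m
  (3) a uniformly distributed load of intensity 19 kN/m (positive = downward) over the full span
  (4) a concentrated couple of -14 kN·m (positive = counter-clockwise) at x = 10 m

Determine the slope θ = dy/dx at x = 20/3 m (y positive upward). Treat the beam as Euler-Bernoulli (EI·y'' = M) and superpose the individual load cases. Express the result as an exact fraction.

θ(20/3) = -51049/10125000 rad

Load 1 — applied couple M₀=14 kN·m at a=40/3 m (b=L-a=20/3):
  θ_1 = (R_Ax²/2 - M_Ax)/EI  [x≤a] with R_A=14/15, M_A=14/3 = ((14/15)·(20/3)²/2 - (14/3)·(20/3))/200000 = -7/135000 rad
Load 2 — point force P=12 kN at a=12 m (b=L-a=8):
  θ_2 = -Pb²x(2aL-(3a+b)x)/(2L³EI)  [x≤a] = -12·8²·(20/3)·(2·12·20-(3·12+8)·(20/3))/(2·20³·200000) = -14/46875 rad
Load 3 — uniform load w=19 kN/m over full span:
  θ_3 = -wx(L-x)(L-2x)/(12EI) = -19·(20/3)·(20-(20/3))·(20-2·(20/3))/(12·200000) = -19/4050 rad
Load 4 — applied couple M₀=-14 kN·m at a=10 m (b=L-a=10):
  θ_4 = (R_Ax²/2 - M_Ax)/EI  [x≤a] with R_A=-21/20, M_A=-7/2 = ((-21/20)·(20/3)²/2 - (-7/2)·(20/3))/200000 = 0 rad
Superposition: θ = Σ θ_i = -51049/10125000 rad ≈ -0.005042 rad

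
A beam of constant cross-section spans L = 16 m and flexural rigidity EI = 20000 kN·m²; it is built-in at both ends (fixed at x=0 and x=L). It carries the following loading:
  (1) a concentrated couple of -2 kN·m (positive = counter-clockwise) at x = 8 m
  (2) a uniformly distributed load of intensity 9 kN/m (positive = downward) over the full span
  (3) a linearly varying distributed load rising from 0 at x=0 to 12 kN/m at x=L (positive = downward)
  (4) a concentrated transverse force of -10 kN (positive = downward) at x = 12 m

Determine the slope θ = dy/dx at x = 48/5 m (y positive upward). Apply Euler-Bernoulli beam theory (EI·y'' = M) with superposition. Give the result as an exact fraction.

Load 1 — applied couple M₀=-2 kN·m at a=8 m (b=L-a=8):
  θ_1 = (R_Ax²/2 - M_Ax - M₀(x-a))/EI  [x>a] with R_A=-3/16, M_A=-1/2 = ((-3/16)·(48/5)²/2 - (-1/2)·(48/5) - (-2)·((48/5)-8))/20000 = -1/31250 rad
Load 2 — uniform load w=9 kN/m over full span:
  θ_2 = -wx(L-x)(L-2x)/(12EI) = -9·(48/5)·(16-(48/5))·(16-2·(48/5))/(12·20000) = 576/78125 rad
Load 3 — triangular load w₀=12 kN/m (0→w₀ over full span):
  θ_3 = -w₀(2x(L-x)(L-2x)(x+2L)+x²(L-x)²)/(120LEI) = -12·(2·(48/5)·(16-(48/5))·(16-2·(48/5))·((48/5)+2·16)+(48/5)²·(16-(48/5))²)/(120·16·20000) = 1536/390625 rad
Load 4 — point force P=-10 kN at a=12 m (b=L-a=4):
  θ_4 = -Pb²x(2aL-(3a+b)x)/(2L³EI)  [x≤a] = -(-10)·4²·(48/5)·(2·12·16-(3·12+4)·(48/5))/(2·16³·20000) = 0 rad
Superposition: θ = Σ θ_i = 8807/781250 rad ≈ 0.011273 rad

θ(48/5) = 8807/781250 rad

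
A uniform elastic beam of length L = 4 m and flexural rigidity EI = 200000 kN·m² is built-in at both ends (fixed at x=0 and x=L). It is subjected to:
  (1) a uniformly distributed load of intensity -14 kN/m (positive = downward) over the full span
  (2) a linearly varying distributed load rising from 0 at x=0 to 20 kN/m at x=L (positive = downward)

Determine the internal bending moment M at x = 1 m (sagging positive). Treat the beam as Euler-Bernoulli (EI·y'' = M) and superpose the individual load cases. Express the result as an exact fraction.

Load 1 — uniform load w=-14 kN/m over full span:
  M_1 = wLx/2 - wL²/12 - wx²/2 = (-14)·4·1/2 - (-14)·4²/12 - (-14)·1²/2 = -7/3 kN·m
Load 2 — triangular load w₀=20 kN/m (0→w₀ over full span):
  M_2 = 3w₀Lx/20 - w₀L²/30 - w₀x³/(6L) = 3·20·4·1/20 - 20·4²/30 - 20·1³/(6·4) = 1/2 kN·m
Superposition: M = Σ M_i = -11/6 kN·m ≈ -1.833333 kN·m

M(1) = -11/6 kN·m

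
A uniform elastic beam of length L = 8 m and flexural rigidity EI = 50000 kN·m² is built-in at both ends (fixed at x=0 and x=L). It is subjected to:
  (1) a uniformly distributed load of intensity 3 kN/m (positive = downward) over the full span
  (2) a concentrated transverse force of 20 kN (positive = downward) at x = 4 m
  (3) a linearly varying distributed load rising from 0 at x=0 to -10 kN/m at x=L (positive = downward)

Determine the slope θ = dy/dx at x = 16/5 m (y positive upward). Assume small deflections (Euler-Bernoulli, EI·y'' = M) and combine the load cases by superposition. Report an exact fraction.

θ(16/5) = -52/390625 rad

Load 1 — uniform load w=3 kN/m over full span:
  θ_1 = -wx(L-x)(L-2x)/(12EI) = -3·(16/5)·(8-(16/5))·(8-2·(16/5))/(12·50000) = -48/390625 rad
Load 2 — point force P=20 kN at a=4 m (b=L-a=4):
  θ_2 = -Pb²x(2aL-(3a+b)x)/(2L³EI)  [x≤a] = -20·4²·(16/5)·(2·4·8-(3·4+4)·(16/5))/(2·8³·50000) = -4/15625 rad
Load 3 — triangular load w₀=-10 kN/m (0→w₀ over full span):
  θ_3 = -w₀(2x(L-x)(L-2x)(x+2L)+x²(L-x)²)/(120LEI) = -(-10)·(2·(16/5)·(8-(16/5))·(8-2·(16/5))·((16/5)+2·8)+(16/5)²·(8-(16/5))²)/(120·8·50000) = 96/390625 rad
Superposition: θ = Σ θ_i = -52/390625 rad ≈ -0.000133 rad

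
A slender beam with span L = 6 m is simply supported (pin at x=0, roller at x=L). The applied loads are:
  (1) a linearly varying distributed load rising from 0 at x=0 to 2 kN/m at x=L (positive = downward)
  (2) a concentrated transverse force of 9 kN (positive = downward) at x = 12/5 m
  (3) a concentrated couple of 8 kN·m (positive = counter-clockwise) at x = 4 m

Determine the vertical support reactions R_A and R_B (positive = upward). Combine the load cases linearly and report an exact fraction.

R_A = 131/15 kN, R_B = 94/15 kN

Load 1 — triangular load w₀=2 kN/m (0→w₀ over full span):
  R_A = w₀L/6 = 2·6/6 = 2 kN
  R_B = w₀L/3 = 2·6/3 = 4 kN
Load 2 — point force P=9 kN at a=12/5 m (b=L-a=18/5):
  R_A = Pb/L = 9·(18/5)/6 = 27/5 kN
  R_B = Pa/L = 9·(12/5)/6 = 18/5 kN
Load 3 — applied couple M₀=8 kN·m at a=4 m (b=L-a=2):
  R_A = M₀/L = 8/6 = 4/3 kN
  R_B = -M₀/L = -8/6 = -4/3 kN
Superposition: R_A = 131/15 kN, R_B = 94/15 kN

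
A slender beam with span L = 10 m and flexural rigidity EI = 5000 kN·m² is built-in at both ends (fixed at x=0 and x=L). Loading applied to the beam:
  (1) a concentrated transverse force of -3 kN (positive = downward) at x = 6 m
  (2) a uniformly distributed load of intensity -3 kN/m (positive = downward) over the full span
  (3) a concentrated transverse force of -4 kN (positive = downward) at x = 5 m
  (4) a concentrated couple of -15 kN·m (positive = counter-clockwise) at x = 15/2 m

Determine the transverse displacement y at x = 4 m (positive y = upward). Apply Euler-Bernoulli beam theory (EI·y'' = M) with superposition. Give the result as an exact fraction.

y(4) = 91457/3750000 m

Load 1 — point force P=-3 kN at a=6 m (b=L-a=4):
  y_1 = -Pb²x²(3aL-(3a+b)x)/(6L³EI)  [x≤a] = -(-3)·4²·4²·(3·6·10-(3·6+4)·4)/(6·10³·5000) = 184/78125 m
Load 2 — uniform load w=-3 kN/m over full span:
  y_2 = -wx²(L-x)²/(24EI) = -(-3)·4²·(10-4)²/(24·5000) = 9/625 m
Load 3 — point force P=-4 kN at a=5 m (b=L-a=5):
  y_3 = -Pb²x²(3aL-(3a+b)x)/(6L³EI)  [x≤a] = -(-4)·5²·4²·(3·5·10-(3·5+5)·4)/(6·10³·5000) = 7/1875 m
Load 4 — applied couple M₀=-15 kN·m at a=15/2 m (b=L-a=5/2):
  y_4 = (R_Ax³/6 - M_Ax²/2)/EI  [x≤a] with R_A=-27/16, M_A=-75/16 = ((-27/16)·4³/6 - (-75/16)·4²/2)/5000 = 39/10000 m
Superposition: y = Σ y_i = 91457/3750000 m ≈ 0.024389 m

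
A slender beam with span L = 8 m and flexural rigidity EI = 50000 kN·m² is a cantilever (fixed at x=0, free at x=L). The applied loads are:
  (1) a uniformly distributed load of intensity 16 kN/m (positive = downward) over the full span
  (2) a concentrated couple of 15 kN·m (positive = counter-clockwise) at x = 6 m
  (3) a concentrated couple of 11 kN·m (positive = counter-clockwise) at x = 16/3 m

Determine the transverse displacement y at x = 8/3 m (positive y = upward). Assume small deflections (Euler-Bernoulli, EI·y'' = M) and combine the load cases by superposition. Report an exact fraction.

y(8/3) = -20612/759375 m

Load 1 — uniform load w=16 kN/m over full span:
  y_1 = -wx²(x²-4Lx+6L²)/(24EI) = -16·(8/3)²·((8/3)²-4·8·(8/3)+6·8²)/(24·50000) = -22016/759375 m
Load 2 — applied couple M₀=15 kN·m at a=6 m (b=L-a=2):
  y_2 = M₀x²/(2EI)  [x≤a] = 15·(8/3)²/(2·50000) = 2/1875 m
Load 3 — applied couple M₀=11 kN·m at a=16/3 m (b=L-a=8/3):
  y_3 = M₀x²/(2EI)  [x≤a] = 11·(8/3)²/(2·50000) = 22/28125 m
Superposition: y = Σ y_i = -20612/759375 m ≈ -0.027143 m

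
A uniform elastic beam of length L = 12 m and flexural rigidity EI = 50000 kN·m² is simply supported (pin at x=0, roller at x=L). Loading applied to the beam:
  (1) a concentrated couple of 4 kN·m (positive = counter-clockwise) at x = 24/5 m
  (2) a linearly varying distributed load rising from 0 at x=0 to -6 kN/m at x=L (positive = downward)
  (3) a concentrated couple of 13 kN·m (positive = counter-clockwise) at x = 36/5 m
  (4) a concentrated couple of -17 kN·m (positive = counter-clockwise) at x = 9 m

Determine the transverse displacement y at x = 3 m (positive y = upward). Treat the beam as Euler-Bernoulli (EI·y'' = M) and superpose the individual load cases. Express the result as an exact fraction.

y(3) = 238419/20000000 m

Load 1 — applied couple M₀=4 kN·m at a=24/5 m (b=L-a=36/5):
  y_1 = (M₀x³/(6L)+C₁x)/EI  [x≤a] with C₁=M₀(3b²-L²)/(6L)=16/25 = (4·3³/(6·12)+(16/25)·3)/50000 = 171/2500000 m
Load 2 — triangular load w₀=-6 kN/m (0→w₀ over full span):
  y_2 = -w₀x(7L⁴-10L²x²+3x⁴)/(360LEI) = -(-6)·3·(7·12⁴-10·12²·3²+3·3⁴)/(360·12·50000) = 8829/800000 m
Load 3 — applied couple M₀=13 kN·m at a=36/5 m (b=L-a=24/5):
  y_3 = (M₀x³/(6L)+C₁x)/EI  [x≤a] with C₁=M₀(3b²-L²)/(6L)=-338/25 = (13·3³/(6·12)+(-338/25)·3)/50000 = -7137/10000000 m
Load 4 — applied couple M₀=-17 kN·m at a=9 m (b=L-a=3):
  y_4 = (M₀x³/(6L)+C₁x)/EI  [x≤a] with C₁=M₀(3b²-L²)/(6L)=221/8 = ((-17)·3³/(6·12)+(221/8)·3)/50000 = 153/100000 m
Superposition: y = Σ y_i = 238419/20000000 m ≈ 0.011921 m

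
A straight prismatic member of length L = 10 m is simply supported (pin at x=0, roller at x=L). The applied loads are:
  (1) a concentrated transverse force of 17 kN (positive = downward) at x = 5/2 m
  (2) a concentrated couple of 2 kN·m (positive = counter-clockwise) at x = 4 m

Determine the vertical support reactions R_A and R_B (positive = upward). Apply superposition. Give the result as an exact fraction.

R_A = 259/20 kN, R_B = 81/20 kN

Load 1 — point force P=17 kN at a=5/2 m (b=L-a=15/2):
  R_A = Pb/L = 17·(15/2)/10 = 51/4 kN
  R_B = Pa/L = 17·(5/2)/10 = 17/4 kN
Load 2 — applied couple M₀=2 kN·m at a=4 m (b=L-a=6):
  R_A = M₀/L = 2/10 = 1/5 kN
  R_B = -M₀/L = -2/10 = -1/5 kN
Superposition: R_A = 259/20 kN, R_B = 81/20 kN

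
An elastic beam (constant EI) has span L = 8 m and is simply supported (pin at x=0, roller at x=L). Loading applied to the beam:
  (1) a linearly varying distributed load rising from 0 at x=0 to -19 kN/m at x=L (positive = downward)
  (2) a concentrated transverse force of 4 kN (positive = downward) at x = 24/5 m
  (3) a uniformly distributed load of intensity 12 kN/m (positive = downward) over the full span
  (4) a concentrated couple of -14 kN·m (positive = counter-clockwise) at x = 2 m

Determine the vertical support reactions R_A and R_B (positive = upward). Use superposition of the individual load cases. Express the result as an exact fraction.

Load 1 — triangular load w₀=-19 kN/m (0→w₀ over full span):
  R_A = w₀L/6 = (-19)·8/6 = -76/3 kN
  R_B = w₀L/3 = (-19)·8/3 = -152/3 kN
Load 2 — point force P=4 kN at a=24/5 m (b=L-a=16/5):
  R_A = Pb/L = 4·(16/5)/8 = 8/5 kN
  R_B = Pa/L = 4·(24/5)/8 = 12/5 kN
Load 3 — uniform load w=12 kN/m over full span:
  R_A = wL/2 = 12·8/2 = 48 kN
  R_B = wL/2 = 12·8/2 = 48 kN
Load 4 — applied couple M₀=-14 kN·m at a=2 m (b=L-a=6):
  R_A = M₀/L = (-14)/8 = -7/4 kN
  R_B = -M₀/L = -(-14)/8 = 7/4 kN
Superposition: R_A = 1351/60 kN, R_B = 89/60 kN

R_A = 1351/60 kN, R_B = 89/60 kN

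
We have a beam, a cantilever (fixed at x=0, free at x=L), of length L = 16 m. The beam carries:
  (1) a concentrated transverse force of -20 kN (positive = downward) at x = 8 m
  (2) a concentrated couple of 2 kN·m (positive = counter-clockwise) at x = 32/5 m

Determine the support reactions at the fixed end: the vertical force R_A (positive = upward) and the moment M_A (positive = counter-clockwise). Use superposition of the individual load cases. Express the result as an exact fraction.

R_A = -20 kN, M_A = -162 kN·m

Load 1 — point force P=-20 kN at a=8 m (b=L-a=8):
  R_A = P = (-20) = -20 kN
  M_A = Pa = (-20)·8 = -160 kN·m
Load 2 — applied couple M₀=2 kN·m at a=32/5 m (b=L-a=48/5):
  R_A = 0 kN
  M_A = -M₀ = -2 kN·m
Superposition: R_A = -20 kN, M_A = -162 kN·m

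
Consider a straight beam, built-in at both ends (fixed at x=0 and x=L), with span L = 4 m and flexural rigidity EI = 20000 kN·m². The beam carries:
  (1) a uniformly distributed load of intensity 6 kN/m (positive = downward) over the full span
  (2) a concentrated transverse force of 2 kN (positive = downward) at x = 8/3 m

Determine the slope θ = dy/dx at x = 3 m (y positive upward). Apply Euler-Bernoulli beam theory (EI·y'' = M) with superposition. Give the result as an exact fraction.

θ(3) = 31/180000 rad

Load 1 — uniform load w=6 kN/m over full span:
  θ_1 = -wx(L-x)(L-2x)/(12EI) = -6·3·(4-3)·(4-2·3)/(12·20000) = 3/20000 rad
Load 2 — point force P=2 kN at a=8/3 m (b=L-a=4/3):
  θ_2 = Pa²(L-x)(2bL-(3b+a)(L-x))/(2L³EI)  [x>a] = 2·(8/3)²·(4-3)·(2·(4/3)·4-(3·(4/3)+(8/3))·(4-3))/(2·4³·20000) = 1/45000 rad
Superposition: θ = Σ θ_i = 31/180000 rad ≈ 0.000172 rad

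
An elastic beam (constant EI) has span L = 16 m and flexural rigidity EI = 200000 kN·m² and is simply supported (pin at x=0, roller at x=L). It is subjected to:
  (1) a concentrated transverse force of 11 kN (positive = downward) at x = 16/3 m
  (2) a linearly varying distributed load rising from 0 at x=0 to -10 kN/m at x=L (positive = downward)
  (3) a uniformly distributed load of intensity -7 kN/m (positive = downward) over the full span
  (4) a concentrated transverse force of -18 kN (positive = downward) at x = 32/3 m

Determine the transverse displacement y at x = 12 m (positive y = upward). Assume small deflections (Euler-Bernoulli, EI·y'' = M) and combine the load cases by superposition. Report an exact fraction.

y(12) = 8021/202500 m

Load 1 — point force P=11 kN at a=16/3 m (b=L-a=32/3):
  y_1 = -Pa(L-x)(2Lx-a²-x²)/(6LEI)  [x>a] = -11·(16/3)·(16-12)·(2·16·12-(16/3)²-12²)/(6·16·200000) = -1309/506250 m
Load 2 — triangular load w₀=-10 kN/m (0→w₀ over full span):
  y_2 = -w₀x(7L⁴-10L²x²+3x⁴)/(360LEI) = -(-10)·12·(7·16⁴-10·16²·12²+3·12⁴)/(360·16·200000) = 119/7500 m
Load 3 — uniform load w=-7 kN/m over full span:
  y_3 = -wx(L³-2Lx²+x³)/(24EI) = -(-7)·12·(16³-2·16·12²+12³)/(24·200000) = 133/6250 m
Load 4 — point force P=-18 kN at a=32/3 m (b=L-a=16/3):
  y_4 = -Pa(L-x)(2Lx-a²-x²)/(6LEI)  [x>a] = -(-18)·(32/3)·(16-12)·(2·16·12-(32/3)²-12²)/(6·16·200000) = 142/28125 m
Superposition: y = Σ y_i = 8021/202500 m ≈ 0.039610 m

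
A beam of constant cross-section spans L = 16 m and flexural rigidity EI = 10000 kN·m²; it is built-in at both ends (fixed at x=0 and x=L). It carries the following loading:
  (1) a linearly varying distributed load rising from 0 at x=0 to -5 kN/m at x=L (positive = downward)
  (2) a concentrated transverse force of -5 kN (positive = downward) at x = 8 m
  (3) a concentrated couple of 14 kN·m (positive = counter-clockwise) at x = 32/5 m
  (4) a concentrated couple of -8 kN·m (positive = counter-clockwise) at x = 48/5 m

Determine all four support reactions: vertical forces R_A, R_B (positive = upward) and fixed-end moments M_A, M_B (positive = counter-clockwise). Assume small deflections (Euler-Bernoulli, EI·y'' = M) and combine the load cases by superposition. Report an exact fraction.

R_A = -349/25 kN, M_A = -4016/75 kN·m, R_B = -776/25 kN, M_B = 1938/25 kN·m

Load 1 — triangular load w₀=-5 kN/m (0→w₀ over full span):
  R_A = 3w₀L/20 = 3·(-5)·16/20 = -12 kN
  M_A = w₀L²/30 = (-5)·16²/30 = -128/3 kN·m
  R_B = 7w₀L/20 = 7·(-5)·16/20 = -28 kN
  M_B = -w₀L²/20 = -(-5)·16²/20 = 64 kN·m
Load 2 — point force P=-5 kN at a=8 m (b=L-a=8):
  R_A = Pb²(3a+b)/L³ = (-5)·8²·(3·8+8)/16³ = -5/2 kN
  M_A = Pab²/L² = (-5)·8·8²/16² = -10 kN·m
  R_B = Pa²(a+3b)/L³ = (-5)·8²·(8+3·8)/16³ = -5/2 kN
  M_B = -Pa²b/L² = -(-5)·8²·8/16² = 10 kN·m
Load 3 — applied couple M₀=14 kN·m at a=32/5 m (b=L-a=48/5):
  R_A = 6M₀ab/L³ = 6·14·(32/5)·(48/5)/16³ = 63/50 kN
  M_A = M₀b(2a-b)/L² = 14·(48/5)·(2·(32/5)-(48/5))/16² = 42/25 kN·m
  R_B = -6M₀ab/L³ = -6·14·(32/5)·(48/5)/16³ = -63/50 kN
  M_B = M₀a(2b-a)/L² = 14·(32/5)·(2·(48/5)-(32/5))/16² = 112/25 kN·m
Load 4 — applied couple M₀=-8 kN·m at a=48/5 m (b=L-a=32/5):
  R_A = 6M₀ab/L³ = 6·(-8)·(48/5)·(32/5)/16³ = -18/25 kN
  M_A = M₀b(2a-b)/L² = (-8)·(32/5)·(2·(48/5)-(32/5))/16² = -64/25 kN·m
  R_B = -6M₀ab/L³ = -6·(-8)·(48/5)·(32/5)/16³ = 18/25 kN
  M_B = M₀a(2b-a)/L² = (-8)·(48/5)·(2·(32/5)-(48/5))/16² = -24/25 kN·m
Superposition: R_A = -349/25 kN, M_A = -4016/75 kN·m, R_B = -776/25 kN, M_B = 1938/25 kN·m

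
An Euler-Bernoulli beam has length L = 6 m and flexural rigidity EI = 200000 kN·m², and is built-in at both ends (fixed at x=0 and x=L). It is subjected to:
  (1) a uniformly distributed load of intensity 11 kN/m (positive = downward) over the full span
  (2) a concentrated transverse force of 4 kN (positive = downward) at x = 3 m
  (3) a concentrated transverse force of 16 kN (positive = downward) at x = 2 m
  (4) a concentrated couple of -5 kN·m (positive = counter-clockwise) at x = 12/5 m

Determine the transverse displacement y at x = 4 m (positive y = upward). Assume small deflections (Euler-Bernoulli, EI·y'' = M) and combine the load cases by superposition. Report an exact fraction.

Load 1 — uniform load w=11 kN/m over full span:
  y_1 = -wx²(L-x)²/(24EI) = -11·4²·(6-4)²/(24·200000) = -11/75000 m
Load 2 — point force P=4 kN at a=3 m (b=L-a=3):
  y_2 = -Pa²(L-x)²(3bL-(3b+a)(L-x))/(6L³EI)  [x>a] = -4·3²·(6-4)²·(3·3·6-(3·3+3)·(6-4))/(6·6³·200000) = -1/60000 m
Load 3 — point force P=16 kN at a=2 m (b=L-a=4):
  y_3 = -Pa²(L-x)²(3bL-(3b+a)(L-x))/(6L³EI)  [x>a] = -16·2²·(6-4)²·(3·4·6-(3·4+2)·(6-4))/(6·6³·200000) = -11/253125 m
Load 4 — applied couple M₀=-5 kN·m at a=12/5 m (b=L-a=18/5):
  y_4 = (R_Ax³/6 - M_Ax²/2 - M₀(x-a)²/2)/EI  [x>a] with R_A=-6/5, M_A=-3/5 = ((-6/5)·4³/6 - (-3/5)·4²/2 - (-5)·(4-(12/5))²/2)/200000 = -1/125000 m
Superposition: y = Σ y_i = -8699/40500000 m ≈ -0.000215 m

y(4) = -8699/40500000 m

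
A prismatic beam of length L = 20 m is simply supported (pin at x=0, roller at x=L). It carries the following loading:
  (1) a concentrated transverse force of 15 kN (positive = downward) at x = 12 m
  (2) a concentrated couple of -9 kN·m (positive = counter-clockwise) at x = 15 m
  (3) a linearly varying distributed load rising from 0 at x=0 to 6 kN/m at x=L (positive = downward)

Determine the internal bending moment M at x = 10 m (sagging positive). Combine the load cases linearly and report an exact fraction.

M(10) = 411/2 kN·m

Load 1 — point force P=15 kN at a=12 m (b=L-a=8):
  M_1 = Pbx/L  [x≤a] = 15·8·10/20 = 60 kN·m
Load 2 — applied couple M₀=-9 kN·m at a=15 m (b=L-a=5):
  M_2 = M₀x/L  [x≤a] = (-9)·10/20 = -9/2 kN·m
Load 3 — triangular load w₀=6 kN/m (0→w₀ over full span):
  M_3 = w₀Lx/6 - w₀x³/(6L) = 6·20·10/6 - 6·10³/(6·20) = 150 kN·m
Superposition: M = Σ M_i = 411/2 kN·m ≈ 205.500000 kN·m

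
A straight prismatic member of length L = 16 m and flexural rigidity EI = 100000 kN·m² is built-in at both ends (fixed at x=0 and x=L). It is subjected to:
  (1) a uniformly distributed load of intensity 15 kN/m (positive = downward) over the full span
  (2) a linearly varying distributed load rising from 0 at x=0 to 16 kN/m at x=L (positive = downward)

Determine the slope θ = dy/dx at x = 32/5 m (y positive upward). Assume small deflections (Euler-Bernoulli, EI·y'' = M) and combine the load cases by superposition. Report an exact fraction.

Load 1 — uniform load w=15 kN/m over full span:
  θ_1 = -wx(L-x)(L-2x)/(12EI) = -15·(32/5)·(16-(32/5))·(16-2·(32/5))/(12·100000) = -192/78125 rad
Load 2 — triangular load w₀=16 kN/m (0→w₀ over full span):
  θ_2 = -w₀(2x(L-x)(L-2x)(x+2L)+x²(L-x)²)/(120LEI) = -16·(2·(32/5)·(16-(32/5))·(16-2·(32/5))·((32/5)+2·16)+(32/5)²·(16-(32/5))²)/(120·16·100000) = -3072/1953125 rad
Superposition: θ = Σ θ_i = -7872/1953125 rad ≈ -0.004030 rad

θ(32/5) = -7872/1953125 rad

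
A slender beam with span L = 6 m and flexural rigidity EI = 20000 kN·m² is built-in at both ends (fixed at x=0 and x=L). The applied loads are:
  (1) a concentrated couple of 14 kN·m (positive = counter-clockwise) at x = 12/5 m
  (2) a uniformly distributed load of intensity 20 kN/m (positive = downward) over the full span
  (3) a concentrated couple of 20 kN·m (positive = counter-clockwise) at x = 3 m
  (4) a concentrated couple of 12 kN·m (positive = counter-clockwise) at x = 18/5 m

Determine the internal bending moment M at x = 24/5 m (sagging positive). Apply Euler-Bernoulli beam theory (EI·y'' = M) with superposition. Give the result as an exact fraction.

M(24/5) = -621/125 kN·m

Load 1 — applied couple M₀=14 kN·m at a=12/5 m (b=L-a=18/5):
  M_1 = R_Ax - M_A - M₀  [x>a] with R_A=84/25, M_A=42/25 = (84/25)·(24/5) - (42/25) - 14 = 56/125 kN·m
Load 2 — uniform load w=20 kN/m over full span:
  M_2 = wLx/2 - wL²/12 - wx²/2 = 20·6·(24/5)/2 - 20·6²/12 - 20·(24/5)²/2 = -12/5 kN·m
Load 3 — applied couple M₀=20 kN·m at a=3 m (b=L-a=3):
  M_3 = R_Ax - M_A - M₀  [x>a] with R_A=5, M_A=5 = 5·(24/5) - 5 - 20 = -1 kN·m
Load 4 — applied couple M₀=12 kN·m at a=18/5 m (b=L-a=12/5):
  M_4 = R_Ax - M_A - M₀  [x>a] with R_A=72/25, M_A=96/25 = (72/25)·(24/5) - (96/25) - 12 = -252/125 kN·m
Superposition: M = Σ M_i = -621/125 kN·m ≈ -4.968000 kN·m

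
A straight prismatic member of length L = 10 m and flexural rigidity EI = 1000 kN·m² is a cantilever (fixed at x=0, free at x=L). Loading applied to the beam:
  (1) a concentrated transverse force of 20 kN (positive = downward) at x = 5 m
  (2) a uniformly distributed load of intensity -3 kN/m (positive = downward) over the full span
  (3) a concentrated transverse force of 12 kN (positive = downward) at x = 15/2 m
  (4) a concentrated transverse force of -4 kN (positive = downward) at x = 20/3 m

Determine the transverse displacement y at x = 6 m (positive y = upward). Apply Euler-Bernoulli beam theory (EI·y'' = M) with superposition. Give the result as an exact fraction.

y(6) = -23/150 m

Load 1 — point force P=20 kN at a=5 m (b=L-a=5):
  y_1 = -Pa²(3x-a)/(6EI)  [x>a] = -20·5²·(3·6-5)/(6·1000) = -13/12 m
Load 2 — uniform load w=-3 kN/m over full span:
  y_2 = -wx²(x²-4Lx+6L²)/(24EI) = -(-3)·6²·(6²-4·10·6+6·10²)/(24·1000) = 891/500 m
Load 3 — point force P=12 kN at a=15/2 m (b=L-a=5/2):
  y_3 = -Px²(3a-x)/(6EI)  [x≤a] = -12·6²·(3·(15/2)-6)/(6·1000) = -297/250 m
Load 4 — point force P=-4 kN at a=20/3 m (b=L-a=10/3):
  y_4 = -Px²(3a-x)/(6EI)  [x≤a] = -(-4)·6²·(3·(20/3)-6)/(6·1000) = 42/125 m
Superposition: y = Σ y_i = -23/150 m ≈ -0.153333 m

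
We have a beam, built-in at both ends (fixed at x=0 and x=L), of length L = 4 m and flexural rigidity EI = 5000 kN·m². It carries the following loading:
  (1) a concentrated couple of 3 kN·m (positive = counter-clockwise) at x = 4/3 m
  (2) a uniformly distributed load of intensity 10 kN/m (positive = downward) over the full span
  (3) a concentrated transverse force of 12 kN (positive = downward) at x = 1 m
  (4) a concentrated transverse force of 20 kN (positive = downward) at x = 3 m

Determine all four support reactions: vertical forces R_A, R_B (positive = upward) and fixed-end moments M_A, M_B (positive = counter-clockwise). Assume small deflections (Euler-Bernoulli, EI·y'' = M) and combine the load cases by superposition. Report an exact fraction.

R_A = 137/4 kN, M_A = 143/6 kN·m, R_B = 151/4 kN, M_B = -155/6 kN·m

Load 1 — applied couple M₀=3 kN·m at a=4/3 m (b=L-a=8/3):
  R_A = 6M₀ab/L³ = 6·3·(4/3)·(8/3)/4³ = 1 kN
  M_A = M₀b(2a-b)/L² = 3·(8/3)·(2·(4/3)-(8/3))/4² = 0 kN·m
  R_B = -6M₀ab/L³ = -6·3·(4/3)·(8/3)/4³ = -1 kN
  M_B = M₀a(2b-a)/L² = 3·(4/3)·(2·(8/3)-(4/3))/4² = 1 kN·m
Load 2 — uniform load w=10 kN/m over full span:
  R_A = wL/2 = 10·4/2 = 20 kN
  M_A = wL²/12 = 10·4²/12 = 40/3 kN·m
  R_B = wL/2 = 10·4/2 = 20 kN
  M_B = -wL²/12 = -10·4²/12 = -40/3 kN·m
Load 3 — point force P=12 kN at a=1 m (b=L-a=3):
  R_A = Pb²(3a+b)/L³ = 12·3²·(3·1+3)/4³ = 81/8 kN
  M_A = Pab²/L² = 12·1·3²/4² = 27/4 kN·m
  R_B = Pa²(a+3b)/L³ = 12·1²·(1+3·3)/4³ = 15/8 kN
  M_B = -Pa²b/L² = -12·1²·3/4² = -9/4 kN·m
Load 4 — point force P=20 kN at a=3 m (b=L-a=1):
  R_A = Pb²(3a+b)/L³ = 20·1²·(3·3+1)/4³ = 25/8 kN
  M_A = Pab²/L² = 20·3·1²/4² = 15/4 kN·m
  R_B = Pa²(a+3b)/L³ = 20·3²·(3+3·1)/4³ = 135/8 kN
  M_B = -Pa²b/L² = -20·3²·1/4² = -45/4 kN·m
Superposition: R_A = 137/4 kN, M_A = 143/6 kN·m, R_B = 151/4 kN, M_B = -155/6 kN·m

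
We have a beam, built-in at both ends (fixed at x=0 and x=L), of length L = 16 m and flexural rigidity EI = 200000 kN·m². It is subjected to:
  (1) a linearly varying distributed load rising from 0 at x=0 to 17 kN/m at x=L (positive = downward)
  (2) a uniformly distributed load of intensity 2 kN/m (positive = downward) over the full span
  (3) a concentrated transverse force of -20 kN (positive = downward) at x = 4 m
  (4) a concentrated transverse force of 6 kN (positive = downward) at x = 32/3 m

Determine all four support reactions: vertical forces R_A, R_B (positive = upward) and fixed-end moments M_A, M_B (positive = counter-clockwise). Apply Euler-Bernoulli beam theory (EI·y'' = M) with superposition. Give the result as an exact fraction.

R_A = 14933/360 kN, M_A = 6743/45 kN·m, R_B = 40507/360 kN, M_B = -11677/45 kN·m

Load 1 — triangular load w₀=17 kN/m (0→w₀ over full span):
  R_A = 3w₀L/20 = 3·17·16/20 = 204/5 kN
  M_A = w₀L²/30 = 17·16²/30 = 2176/15 kN·m
  R_B = 7w₀L/20 = 7·17·16/20 = 476/5 kN
  M_B = -w₀L²/20 = -17·16²/20 = -1088/5 kN·m
Load 2 — uniform load w=2 kN/m over full span:
  R_A = wL/2 = 2·16/2 = 16 kN
  M_A = wL²/12 = 2·16²/12 = 128/3 kN·m
  R_B = wL/2 = 2·16/2 = 16 kN
  M_B = -wL²/12 = -2·16²/12 = -128/3 kN·m
Load 3 — point force P=-20 kN at a=4 m (b=L-a=12):
  R_A = Pb²(3a+b)/L³ = (-20)·12²·(3·4+12)/16³ = -135/8 kN
  M_A = Pab²/L² = (-20)·4·12²/16² = -45 kN·m
  R_B = Pa²(a+3b)/L³ = (-20)·4²·(4+3·12)/16³ = -25/8 kN
  M_B = -Pa²b/L² = -(-20)·4²·12/16² = 15 kN·m
Load 4 — point force P=6 kN at a=32/3 m (b=L-a=16/3):
  R_A = Pb²(3a+b)/L³ = 6·(16/3)²·(3·(32/3)+(16/3))/16³ = 14/9 kN
  M_A = Pab²/L² = 6·(32/3)·(16/3)²/16² = 64/9 kN·m
  R_B = Pa²(a+3b)/L³ = 6·(32/3)²·((32/3)+3·(16/3))/16³ = 40/9 kN
  M_B = -Pa²b/L² = -6·(32/3)²·(16/3)/16² = -128/9 kN·m
Superposition: R_A = 14933/360 kN, M_A = 6743/45 kN·m, R_B = 40507/360 kN, M_B = -11677/45 kN·m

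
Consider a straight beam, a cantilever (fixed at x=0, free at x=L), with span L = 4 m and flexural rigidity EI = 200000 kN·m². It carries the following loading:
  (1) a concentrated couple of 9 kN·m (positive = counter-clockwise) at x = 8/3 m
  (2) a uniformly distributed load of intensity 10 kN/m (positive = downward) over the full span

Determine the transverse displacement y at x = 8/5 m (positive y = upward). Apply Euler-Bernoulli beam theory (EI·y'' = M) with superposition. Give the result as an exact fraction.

Load 1 — applied couple M₀=9 kN·m at a=8/3 m (b=L-a=4/3):
  y_1 = M₀x²/(2EI)  [x≤a] = 9·(8/5)²/(2·200000) = 9/156250 m
Load 2 — uniform load w=10 kN/m over full span:
  y_2 = -wx²(x²-4Lx+6L²)/(24EI) = -10·(8/5)²·((8/5)²-4·4·(8/5)+6·4²)/(24·200000) = -152/390625 m
Superposition: y = Σ y_i = -259/781250 m ≈ -0.000332 m

y(8/5) = -259/781250 m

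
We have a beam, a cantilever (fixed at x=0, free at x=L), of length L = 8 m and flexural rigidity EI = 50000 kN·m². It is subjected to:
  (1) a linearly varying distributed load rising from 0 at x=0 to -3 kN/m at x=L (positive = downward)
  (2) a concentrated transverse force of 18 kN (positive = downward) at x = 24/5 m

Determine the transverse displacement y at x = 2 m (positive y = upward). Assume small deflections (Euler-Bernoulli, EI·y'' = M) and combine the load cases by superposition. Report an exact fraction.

Load 1 — triangular load w₀=-3 kN/m (0→w₀ over full span):
  y_1 = (w₀Lx³/12-w₀L²x²/6-w₀x⁵/(120L))/EI = ((-3)·8·2³/12-(-3)·8²·2²/6-(-3)·2⁵/(120·8))/50000 = 1121/500000 m
Load 2 — point force P=18 kN at a=24/5 m (b=L-a=16/5):
  y_2 = -Px²(3a-x)/(6EI)  [x≤a] = -18·2²·(3·(24/5)-2)/(6·50000) = -93/31250 m
Superposition: y = Σ y_i = -367/500000 m ≈ -0.000734 m

y(2) = -367/500000 m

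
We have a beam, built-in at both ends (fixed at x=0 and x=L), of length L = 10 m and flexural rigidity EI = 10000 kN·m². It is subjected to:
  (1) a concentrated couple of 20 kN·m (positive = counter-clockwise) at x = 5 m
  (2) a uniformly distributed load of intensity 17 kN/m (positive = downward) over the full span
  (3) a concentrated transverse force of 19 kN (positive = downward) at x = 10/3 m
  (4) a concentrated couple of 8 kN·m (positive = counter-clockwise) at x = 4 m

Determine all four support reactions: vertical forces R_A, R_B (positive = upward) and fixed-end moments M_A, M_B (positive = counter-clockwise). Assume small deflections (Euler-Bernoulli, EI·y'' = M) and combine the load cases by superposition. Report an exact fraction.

Load 1 — applied couple M₀=20 kN·m at a=5 m (b=L-a=5):
  R_A = 6M₀ab/L³ = 6·20·5·5/10³ = 3 kN
  M_A = M₀b(2a-b)/L² = 20·5·(2·5-5)/10² = 5 kN·m
  R_B = -6M₀ab/L³ = -6·20·5·5/10³ = -3 kN
  M_B = M₀a(2b-a)/L² = 20·5·(2·5-5)/10² = 5 kN·m
Load 2 — uniform load w=17 kN/m over full span:
  R_A = wL/2 = 17·10/2 = 85 kN
  M_A = wL²/12 = 17·10²/12 = 425/3 kN·m
  R_B = wL/2 = 17·10/2 = 85 kN
  M_B = -wL²/12 = -17·10²/12 = -425/3 kN·m
Load 3 — point force P=19 kN at a=10/3 m (b=L-a=20/3):
  R_A = Pb²(3a+b)/L³ = 19·(20/3)²·(3·(10/3)+(20/3))/10³ = 380/27 kN
  M_A = Pab²/L² = 19·(10/3)·(20/3)²/10² = 760/27 kN·m
  R_B = Pa²(a+3b)/L³ = 19·(10/3)²·((10/3)+3·(20/3))/10³ = 133/27 kN
  M_B = -Pa²b/L² = -19·(10/3)²·(20/3)/10² = -380/27 kN·m
Load 4 — applied couple M₀=8 kN·m at a=4 m (b=L-a=6):
  R_A = 6M₀ab/L³ = 6·8·4·6/10³ = 144/125 kN
  M_A = M₀b(2a-b)/L² = 8·6·(2·4-6)/10² = 24/25 kN·m
  R_B = -6M₀ab/L³ = -6·8·4·6/10³ = -144/125 kN
  M_B = M₀a(2b-a)/L² = 8·4·(2·6-4)/10² = 64/25 kN·m
Superposition: R_A = 348388/3375 kN, M_A = 118648/675 kN·m, R_B = 289487/3375 kN, M_B = -100022/675 kN·m

R_A = 348388/3375 kN, M_A = 118648/675 kN·m, R_B = 289487/3375 kN, M_B = -100022/675 kN·m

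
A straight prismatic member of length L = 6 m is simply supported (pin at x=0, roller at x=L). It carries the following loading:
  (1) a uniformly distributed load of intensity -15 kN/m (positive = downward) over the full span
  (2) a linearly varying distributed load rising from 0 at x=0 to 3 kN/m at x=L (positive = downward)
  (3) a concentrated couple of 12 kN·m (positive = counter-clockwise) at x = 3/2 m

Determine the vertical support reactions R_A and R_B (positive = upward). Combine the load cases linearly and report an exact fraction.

R_A = -40 kN, R_B = -41 kN

Load 1 — uniform load w=-15 kN/m over full span:
  R_A = wL/2 = (-15)·6/2 = -45 kN
  R_B = wL/2 = (-15)·6/2 = -45 kN
Load 2 — triangular load w₀=3 kN/m (0→w₀ over full span):
  R_A = w₀L/6 = 3·6/6 = 3 kN
  R_B = w₀L/3 = 3·6/3 = 6 kN
Load 3 — applied couple M₀=12 kN·m at a=3/2 m (b=L-a=9/2):
  R_A = M₀/L = 12/6 = 2 kN
  R_B = -M₀/L = -12/6 = -2 kN
Superposition: R_A = -40 kN, R_B = -41 kN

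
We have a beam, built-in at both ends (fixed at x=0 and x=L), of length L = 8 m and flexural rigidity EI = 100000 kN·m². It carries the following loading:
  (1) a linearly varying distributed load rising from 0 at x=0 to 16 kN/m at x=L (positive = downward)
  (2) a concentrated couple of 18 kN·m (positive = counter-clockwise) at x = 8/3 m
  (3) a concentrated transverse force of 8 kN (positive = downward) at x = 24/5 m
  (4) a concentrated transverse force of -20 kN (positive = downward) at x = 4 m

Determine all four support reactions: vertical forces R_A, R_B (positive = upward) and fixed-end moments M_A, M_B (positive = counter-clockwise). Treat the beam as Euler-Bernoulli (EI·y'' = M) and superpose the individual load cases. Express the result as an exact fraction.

R_A = 1877/125 kN, M_A = 7604/375 kN·m, R_B = 4623/125 kN, M_B = -4302/125 kN·m

Load 1 — triangular load w₀=16 kN/m (0→w₀ over full span):
  R_A = 3w₀L/20 = 3·16·8/20 = 96/5 kN
  M_A = w₀L²/30 = 16·8²/30 = 512/15 kN·m
  R_B = 7w₀L/20 = 7·16·8/20 = 224/5 kN
  M_B = -w₀L²/20 = -16·8²/20 = -256/5 kN·m
Load 2 — applied couple M₀=18 kN·m at a=8/3 m (b=L-a=16/3):
  R_A = 6M₀ab/L³ = 6·18·(8/3)·(16/3)/8³ = 3 kN
  M_A = M₀b(2a-b)/L² = 18·(16/3)·(2·(8/3)-(16/3))/8² = 0 kN·m
  R_B = -6M₀ab/L³ = -6·18·(8/3)·(16/3)/8³ = -3 kN
  M_B = M₀a(2b-a)/L² = 18·(8/3)·(2·(16/3)-(8/3))/8² = 6 kN·m
Load 3 — point force P=8 kN at a=24/5 m (b=L-a=16/5):
  R_A = Pb²(3a+b)/L³ = 8·(16/5)²·(3·(24/5)+(16/5))/8³ = 352/125 kN
  M_A = Pab²/L² = 8·(24/5)·(16/5)²/8² = 768/125 kN·m
  R_B = Pa²(a+3b)/L³ = 8·(24/5)²·((24/5)+3·(16/5))/8³ = 648/125 kN
  M_B = -Pa²b/L² = -8·(24/5)²·(16/5)/8² = -1152/125 kN·m
Load 4 — point force P=-20 kN at a=4 m (b=L-a=4):
  R_A = Pb²(3a+b)/L³ = (-20)·4²·(3·4+4)/8³ = -10 kN
  M_A = Pab²/L² = (-20)·4·4²/8² = -20 kN·m
  R_B = Pa²(a+3b)/L³ = (-20)·4²·(4+3·4)/8³ = -10 kN
  M_B = -Pa²b/L² = -(-20)·4²·4/8² = 20 kN·m
Superposition: R_A = 1877/125 kN, M_A = 7604/375 kN·m, R_B = 4623/125 kN, M_B = -4302/125 kN·m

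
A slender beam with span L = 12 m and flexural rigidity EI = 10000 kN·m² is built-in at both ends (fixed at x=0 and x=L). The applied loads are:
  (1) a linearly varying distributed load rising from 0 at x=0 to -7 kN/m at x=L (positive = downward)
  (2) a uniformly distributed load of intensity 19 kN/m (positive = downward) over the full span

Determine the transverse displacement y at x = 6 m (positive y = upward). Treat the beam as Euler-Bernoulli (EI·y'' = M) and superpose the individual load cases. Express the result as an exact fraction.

Load 1 — triangular load w₀=-7 kN/m (0→w₀ over full span):
  y_1 = -w₀x²(L-x)²(x+2L)/(120LEI) = -(-7)·6²·(12-6)²·(6+2·12)/(120·12·10000) = 189/10000 m
Load 2 — uniform load w=19 kN/m over full span:
  y_2 = -wx²(L-x)²/(24EI) = -19·6²·(12-6)²/(24·10000) = -513/5000 m
Superposition: y = Σ y_i = -837/10000 m ≈ -0.083700 m

y(6) = -837/10000 m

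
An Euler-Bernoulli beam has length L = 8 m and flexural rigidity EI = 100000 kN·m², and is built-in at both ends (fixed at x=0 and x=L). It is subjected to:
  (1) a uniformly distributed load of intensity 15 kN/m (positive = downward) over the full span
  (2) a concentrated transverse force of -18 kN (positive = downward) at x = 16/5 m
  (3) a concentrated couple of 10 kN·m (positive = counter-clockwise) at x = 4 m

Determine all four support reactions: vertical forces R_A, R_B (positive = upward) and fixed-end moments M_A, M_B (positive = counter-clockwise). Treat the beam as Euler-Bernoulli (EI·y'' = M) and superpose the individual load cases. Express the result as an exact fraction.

Load 1 — uniform load w=15 kN/m over full span:
  R_A = wL/2 = 15·8/2 = 60 kN
  M_A = wL²/12 = 15·8²/12 = 80 kN·m
  R_B = wL/2 = 15·8/2 = 60 kN
  M_B = -wL²/12 = -15·8²/12 = -80 kN·m
Load 2 — point force P=-18 kN at a=16/5 m (b=L-a=24/5):
  R_A = Pb²(3a+b)/L³ = (-18)·(24/5)²·(3·(16/5)+(24/5))/8³ = -1458/125 kN
  M_A = Pab²/L² = (-18)·(16/5)·(24/5)²/8² = -2592/125 kN·m
  R_B = Pa²(a+3b)/L³ = (-18)·(16/5)²·((16/5)+3·(24/5))/8³ = -792/125 kN
  M_B = -Pa²b/L² = -(-18)·(16/5)²·(24/5)/8² = 1728/125 kN·m
Load 3 — applied couple M₀=10 kN·m at a=4 m (b=L-a=4):
  R_A = 6M₀ab/L³ = 6·10·4·4/8³ = 15/8 kN
  M_A = M₀b(2a-b)/L² = 10·4·(2·4-4)/8² = 5/2 kN·m
  R_B = -6M₀ab/L³ = -6·10·4·4/8³ = -15/8 kN
  M_B = M₀a(2b-a)/L² = 10·4·(2·4-4)/8² = 5/2 kN·m
Superposition: R_A = 50211/1000 kN, M_A = 15441/250 kN·m, R_B = 51789/1000 kN, M_B = -15919/250 kN·m

R_A = 50211/1000 kN, M_A = 15441/250 kN·m, R_B = 51789/1000 kN, M_B = -15919/250 kN·m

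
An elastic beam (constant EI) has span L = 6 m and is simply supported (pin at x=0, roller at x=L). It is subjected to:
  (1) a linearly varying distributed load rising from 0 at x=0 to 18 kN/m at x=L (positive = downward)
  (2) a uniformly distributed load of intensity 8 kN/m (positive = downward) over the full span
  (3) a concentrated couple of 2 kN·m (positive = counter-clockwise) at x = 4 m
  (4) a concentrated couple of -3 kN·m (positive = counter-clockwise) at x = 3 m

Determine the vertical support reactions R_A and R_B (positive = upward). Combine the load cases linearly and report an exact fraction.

Load 1 — triangular load w₀=18 kN/m (0→w₀ over full span):
  R_A = w₀L/6 = 18·6/6 = 18 kN
  R_B = w₀L/3 = 18·6/3 = 36 kN
Load 2 — uniform load w=8 kN/m over full span:
  R_A = wL/2 = 8·6/2 = 24 kN
  R_B = wL/2 = 8·6/2 = 24 kN
Load 3 — applied couple M₀=2 kN·m at a=4 m (b=L-a=2):
  R_A = M₀/L = 2/6 = 1/3 kN
  R_B = -M₀/L = -2/6 = -1/3 kN
Load 4 — applied couple M₀=-3 kN·m at a=3 m (b=L-a=3):
  R_A = M₀/L = (-3)/6 = -1/2 kN
  R_B = -M₀/L = -(-3)/6 = 1/2 kN
Superposition: R_A = 251/6 kN, R_B = 361/6 kN

R_A = 251/6 kN, R_B = 361/6 kN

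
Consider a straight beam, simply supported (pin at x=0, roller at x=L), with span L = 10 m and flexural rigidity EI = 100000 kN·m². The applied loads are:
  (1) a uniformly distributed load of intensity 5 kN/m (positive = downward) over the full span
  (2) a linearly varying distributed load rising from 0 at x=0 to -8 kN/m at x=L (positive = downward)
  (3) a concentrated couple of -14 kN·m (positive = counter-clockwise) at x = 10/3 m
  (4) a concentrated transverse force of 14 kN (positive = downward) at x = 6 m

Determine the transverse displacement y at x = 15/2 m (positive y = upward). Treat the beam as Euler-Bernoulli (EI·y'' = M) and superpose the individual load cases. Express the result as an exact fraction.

y(15/2) = -361573/115200000 m

Load 1 — uniform load w=5 kN/m over full span:
  y_1 = -wx(L³-2Lx²+x³)/(24EI) = -5·(15/2)·(10³-2·10·(15/2)²+(15/2)³)/(24·100000) = -19/4096 m
Load 2 — triangular load w₀=-8 kN/m (0→w₀ over full span):
  y_2 = -w₀x(7L⁴-10L²x²+3x⁴)/(360LEI) = -(-8)·(15/2)·(7·10⁴-10·10²·(15/2)²+3·(15/2)⁴)/(360·10·100000) = 119/30720 m
Load 3 — applied couple M₀=-14 kN·m at a=10/3 m (b=L-a=20/3):
  y_3 = (M₀x³/(6L)-M₀(x-a)²/2+C₁x)/EI  [x>a] with C₁=M₀(3b²-L²)/(6L)=-70/9 = ((-14)·(15/2)³/(6·10)-(-14)·((15/2)-(10/3))²/2+(-70/9)·(15/2))/100000 = -203/576000 m
Load 4 — point force P=14 kN at a=6 m (b=L-a=4):
  y_4 = -Pa(L-x)(2Lx-a²-x²)/(6LEI)  [x>a] = -14·6·(10-(15/2))·(2·10·(15/2)-6²-(15/2)²)/(6·10·100000) = -1617/800000 m
Superposition: y = Σ y_i = -361573/115200000 m ≈ -0.003139 m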